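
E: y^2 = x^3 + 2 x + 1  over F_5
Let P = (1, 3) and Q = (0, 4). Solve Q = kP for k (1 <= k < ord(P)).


Enumerate multiples of P until we hit Q = (0, 4):
  1P = (1, 3)
  2P = (3, 2)
  3P = (0, 4)
Match found at i = 3.

k = 3


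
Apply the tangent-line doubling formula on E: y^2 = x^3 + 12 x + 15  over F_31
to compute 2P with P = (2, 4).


Doubling: s = (3 x1^2 + a) / (2 y1)
s = (3*2^2 + 12) / (2*4) mod 31 = 3
x3 = s^2 - 2 x1 mod 31 = 3^2 - 2*2 = 5
y3 = s (x1 - x3) - y1 mod 31 = 3 * (2 - 5) - 4 = 18

2P = (5, 18)


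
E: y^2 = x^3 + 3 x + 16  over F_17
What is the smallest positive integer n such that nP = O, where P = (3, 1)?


Compute successive multiples of P until we hit O:
  1P = (3, 1)
  2P = (15, 6)
  3P = (0, 13)
  4P = (13, 5)
  5P = (10, 3)
  6P = (2, 9)
  7P = (8, 5)
  8P = (8, 12)
  ... (continuing to 15P)
  15P = O

ord(P) = 15


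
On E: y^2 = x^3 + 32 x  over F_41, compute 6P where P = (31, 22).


k = 6 = 110_2 (binary, LSB first: 011)
Double-and-add from P = (31, 22):
  bit 0 = 0: acc unchanged = O
  bit 1 = 1: acc = O + (40, 7) = (40, 7)
  bit 2 = 1: acc = (40, 7) + (39, 16) = (2, 20)

6P = (2, 20)


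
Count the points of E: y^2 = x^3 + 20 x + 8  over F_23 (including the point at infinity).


For each x in F_23, count y with y^2 = x^3 + 20 x + 8 mod 23:
  x = 0: RHS = 8, y in [10, 13]  -> 2 point(s)
  x = 1: RHS = 6, y in [11, 12]  -> 2 point(s)
  x = 3: RHS = 3, y in [7, 16]  -> 2 point(s)
  x = 5: RHS = 3, y in [7, 16]  -> 2 point(s)
  x = 7: RHS = 8, y in [10, 13]  -> 2 point(s)
  x = 8: RHS = 13, y in [6, 17]  -> 2 point(s)
  x = 10: RHS = 12, y in [9, 14]  -> 2 point(s)
  x = 11: RHS = 18, y in [8, 15]  -> 2 point(s)
  x = 13: RHS = 4, y in [2, 21]  -> 2 point(s)
  x = 15: RHS = 3, y in [7, 16]  -> 2 point(s)
  x = 16: RHS = 8, y in [10, 13]  -> 2 point(s)
  x = 18: RHS = 13, y in [6, 17]  -> 2 point(s)
  x = 19: RHS = 2, y in [5, 18]  -> 2 point(s)
  x = 20: RHS = 13, y in [6, 17]  -> 2 point(s)
  x = 21: RHS = 6, y in [11, 12]  -> 2 point(s)
Affine points: 30. Add the point at infinity: total = 31.

#E(F_23) = 31


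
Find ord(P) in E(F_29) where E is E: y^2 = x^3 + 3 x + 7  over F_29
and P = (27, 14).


Compute successive multiples of P until we hit O:
  1P = (27, 14)
  2P = (26, 0)
  3P = (27, 15)
  4P = O

ord(P) = 4


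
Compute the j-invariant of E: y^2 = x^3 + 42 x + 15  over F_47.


Delta = -16(4 a^3 + 27 b^2) mod 47 = 6
-1728 * (4 a)^3 = -1728 * (4*42)^3 mod 47 = 31
j = 31 * 6^(-1) mod 47 = 13

j = 13 (mod 47)


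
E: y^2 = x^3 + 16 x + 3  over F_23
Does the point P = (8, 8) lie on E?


Check whether y^2 = x^3 + 16 x + 3 (mod 23) for (x, y) = (8, 8).
LHS: y^2 = 8^2 mod 23 = 18
RHS: x^3 + 16 x + 3 = 8^3 + 16*8 + 3 mod 23 = 22
LHS != RHS

No, not on the curve


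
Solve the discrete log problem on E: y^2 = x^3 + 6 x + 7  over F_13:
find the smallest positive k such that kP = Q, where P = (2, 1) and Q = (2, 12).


Enumerate multiples of P until we hit Q = (2, 12):
  1P = (2, 1)
  2P = (12, 0)
  3P = (2, 12)
Match found at i = 3.

k = 3


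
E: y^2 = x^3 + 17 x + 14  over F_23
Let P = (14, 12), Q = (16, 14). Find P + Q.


P != Q, so use the chord formula.
s = (y2 - y1) / (x2 - x1) = (2) / (2) mod 23 = 1
x3 = s^2 - x1 - x2 mod 23 = 1^2 - 14 - 16 = 17
y3 = s (x1 - x3) - y1 mod 23 = 1 * (14 - 17) - 12 = 8

P + Q = (17, 8)


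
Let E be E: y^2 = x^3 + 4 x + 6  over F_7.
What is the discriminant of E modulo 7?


4 a^3 + 27 b^2 = 4*4^3 + 27*6^2 = 256 + 972 = 1228
Delta = -16 * (1228) = -19648
Delta mod 7 = 1

Delta = 1 (mod 7)


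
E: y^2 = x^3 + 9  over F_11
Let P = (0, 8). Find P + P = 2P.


Doubling: s = (3 x1^2 + a) / (2 y1)
s = (3*0^2 + 0) / (2*8) mod 11 = 0
x3 = s^2 - 2 x1 mod 11 = 0^2 - 2*0 = 0
y3 = s (x1 - x3) - y1 mod 11 = 0 * (0 - 0) - 8 = 3

2P = (0, 3)


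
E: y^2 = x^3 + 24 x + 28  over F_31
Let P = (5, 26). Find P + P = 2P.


Doubling: s = (3 x1^2 + a) / (2 y1)
s = (3*5^2 + 24) / (2*26) mod 31 = 18
x3 = s^2 - 2 x1 mod 31 = 18^2 - 2*5 = 4
y3 = s (x1 - x3) - y1 mod 31 = 18 * (5 - 4) - 26 = 23

2P = (4, 23)


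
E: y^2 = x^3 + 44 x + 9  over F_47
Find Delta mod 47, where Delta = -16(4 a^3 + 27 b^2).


4 a^3 + 27 b^2 = 4*44^3 + 27*9^2 = 340736 + 2187 = 342923
Delta = -16 * (342923) = -5486768
Delta mod 47 = 12

Delta = 12 (mod 47)


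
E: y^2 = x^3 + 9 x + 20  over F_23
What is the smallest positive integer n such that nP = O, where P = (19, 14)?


Compute successive multiples of P until we hit O:
  1P = (19, 14)
  2P = (11, 22)
  3P = (17, 7)
  4P = (5, 12)
  5P = (7, 14)
  6P = (20, 9)
  7P = (9, 5)
  8P = (8, 12)
  ... (continuing to 22P)
  22P = O

ord(P) = 22


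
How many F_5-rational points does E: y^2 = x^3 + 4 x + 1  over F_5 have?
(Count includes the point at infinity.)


For each x in F_5, count y with y^2 = x^3 + 4 x + 1 mod 5:
  x = 0: RHS = 1, y in [1, 4]  -> 2 point(s)
  x = 1: RHS = 1, y in [1, 4]  -> 2 point(s)
  x = 3: RHS = 0, y in [0]  -> 1 point(s)
  x = 4: RHS = 1, y in [1, 4]  -> 2 point(s)
Affine points: 7. Add the point at infinity: total = 8.

#E(F_5) = 8


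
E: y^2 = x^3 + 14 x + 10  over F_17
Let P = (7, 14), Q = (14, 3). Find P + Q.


P != Q, so use the chord formula.
s = (y2 - y1) / (x2 - x1) = (6) / (7) mod 17 = 13
x3 = s^2 - x1 - x2 mod 17 = 13^2 - 7 - 14 = 12
y3 = s (x1 - x3) - y1 mod 17 = 13 * (7 - 12) - 14 = 6

P + Q = (12, 6)


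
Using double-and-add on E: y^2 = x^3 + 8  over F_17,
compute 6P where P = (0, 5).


k = 6 = 110_2 (binary, LSB first: 011)
Double-and-add from P = (0, 5):
  bit 0 = 0: acc unchanged = O
  bit 1 = 1: acc = O + (0, 12) = (0, 12)
  bit 2 = 1: acc = (0, 12) + (0, 5) = O

6P = O


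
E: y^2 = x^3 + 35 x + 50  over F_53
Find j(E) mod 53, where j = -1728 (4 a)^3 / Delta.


Delta = -16(4 a^3 + 27 b^2) mod 53 = 3
-1728 * (4 a)^3 = -1728 * (4*35)^3 mod 53 = 15
j = 15 * 3^(-1) mod 53 = 5

j = 5 (mod 53)


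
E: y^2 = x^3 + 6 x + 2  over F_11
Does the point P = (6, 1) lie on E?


Check whether y^2 = x^3 + 6 x + 2 (mod 11) for (x, y) = (6, 1).
LHS: y^2 = 1^2 mod 11 = 1
RHS: x^3 + 6 x + 2 = 6^3 + 6*6 + 2 mod 11 = 1
LHS = RHS

Yes, on the curve


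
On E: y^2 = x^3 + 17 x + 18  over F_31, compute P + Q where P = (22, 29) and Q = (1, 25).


P != Q, so use the chord formula.
s = (y2 - y1) / (x2 - x1) = (27) / (10) mod 31 = 12
x3 = s^2 - x1 - x2 mod 31 = 12^2 - 22 - 1 = 28
y3 = s (x1 - x3) - y1 mod 31 = 12 * (22 - 28) - 29 = 23

P + Q = (28, 23)


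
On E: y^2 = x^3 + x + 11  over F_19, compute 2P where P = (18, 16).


Doubling: s = (3 x1^2 + a) / (2 y1)
s = (3*18^2 + 1) / (2*16) mod 19 = 12
x3 = s^2 - 2 x1 mod 19 = 12^2 - 2*18 = 13
y3 = s (x1 - x3) - y1 mod 19 = 12 * (18 - 13) - 16 = 6

2P = (13, 6)


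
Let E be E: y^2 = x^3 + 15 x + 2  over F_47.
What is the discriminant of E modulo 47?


4 a^3 + 27 b^2 = 4*15^3 + 27*2^2 = 13500 + 108 = 13608
Delta = -16 * (13608) = -217728
Delta mod 47 = 23

Delta = 23 (mod 47)


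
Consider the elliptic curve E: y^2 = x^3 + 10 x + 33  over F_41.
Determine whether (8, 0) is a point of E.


Check whether y^2 = x^3 + 10 x + 33 (mod 41) for (x, y) = (8, 0).
LHS: y^2 = 0^2 mod 41 = 0
RHS: x^3 + 10 x + 33 = 8^3 + 10*8 + 33 mod 41 = 10
LHS != RHS

No, not on the curve


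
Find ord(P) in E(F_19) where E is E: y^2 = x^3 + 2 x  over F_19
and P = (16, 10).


Compute successive multiples of P until we hit O:
  1P = (16, 10)
  2P = (11, 2)
  3P = (9, 5)
  4P = (17, 11)
  5P = (6, 0)
  6P = (17, 8)
  7P = (9, 14)
  8P = (11, 17)
  ... (continuing to 10P)
  10P = O

ord(P) = 10


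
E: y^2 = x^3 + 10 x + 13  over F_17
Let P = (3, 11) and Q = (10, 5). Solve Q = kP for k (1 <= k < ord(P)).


Enumerate multiples of P until we hit Q = (10, 5):
  1P = (3, 11)
  2P = (10, 12)
  3P = (12, 12)
  4P = (6, 0)
  5P = (12, 5)
  6P = (10, 5)
Match found at i = 6.

k = 6


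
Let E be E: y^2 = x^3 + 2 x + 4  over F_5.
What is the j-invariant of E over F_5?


Delta = -16(4 a^3 + 27 b^2) mod 5 = 1
-1728 * (4 a)^3 = -1728 * (4*2)^3 mod 5 = 4
j = 4 * 1^(-1) mod 5 = 4

j = 4 (mod 5)


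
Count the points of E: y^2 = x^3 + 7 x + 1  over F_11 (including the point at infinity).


For each x in F_11, count y with y^2 = x^3 + 7 x + 1 mod 11:
  x = 0: RHS = 1, y in [1, 10]  -> 2 point(s)
  x = 1: RHS = 9, y in [3, 8]  -> 2 point(s)
  x = 2: RHS = 1, y in [1, 10]  -> 2 point(s)
  x = 3: RHS = 5, y in [4, 7]  -> 2 point(s)
  x = 4: RHS = 5, y in [4, 7]  -> 2 point(s)
  x = 9: RHS = 1, y in [1, 10]  -> 2 point(s)
  x = 10: RHS = 4, y in [2, 9]  -> 2 point(s)
Affine points: 14. Add the point at infinity: total = 15.

#E(F_11) = 15


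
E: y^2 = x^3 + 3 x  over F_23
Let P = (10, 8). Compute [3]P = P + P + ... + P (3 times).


k = 3 = 11_2 (binary, LSB first: 11)
Double-and-add from P = (10, 8):
  bit 0 = 1: acc = O + (10, 8) = (10, 8)
  bit 1 = 1: acc = (10, 8) + (16, 2) = (21, 3)

3P = (21, 3)


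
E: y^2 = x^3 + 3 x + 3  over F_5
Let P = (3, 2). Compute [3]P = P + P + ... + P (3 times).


k = 3 = 11_2 (binary, LSB first: 11)
Double-and-add from P = (3, 2):
  bit 0 = 1: acc = O + (3, 2) = (3, 2)
  bit 1 = 1: acc = (3, 2) + (4, 3) = (4, 2)

3P = (4, 2)


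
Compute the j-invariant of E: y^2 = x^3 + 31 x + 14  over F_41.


Delta = -16(4 a^3 + 27 b^2) mod 41 = 33
-1728 * (4 a)^3 = -1728 * (4*31)^3 mod 41 = 35
j = 35 * 33^(-1) mod 41 = 11

j = 11 (mod 41)


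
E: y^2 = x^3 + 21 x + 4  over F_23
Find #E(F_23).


For each x in F_23, count y with y^2 = x^3 + 21 x + 4 mod 23:
  x = 0: RHS = 4, y in [2, 21]  -> 2 point(s)
  x = 1: RHS = 3, y in [7, 16]  -> 2 point(s)
  x = 2: RHS = 8, y in [10, 13]  -> 2 point(s)
  x = 3: RHS = 2, y in [5, 18]  -> 2 point(s)
  x = 5: RHS = 4, y in [2, 21]  -> 2 point(s)
  x = 6: RHS = 1, y in [1, 22]  -> 2 point(s)
  x = 9: RHS = 2, y in [5, 18]  -> 2 point(s)
  x = 10: RHS = 18, y in [8, 15]  -> 2 point(s)
  x = 11: RHS = 2, y in [5, 18]  -> 2 point(s)
  x = 12: RHS = 6, y in [11, 12]  -> 2 point(s)
  x = 13: RHS = 13, y in [6, 17]  -> 2 point(s)
  x = 14: RHS = 6, y in [11, 12]  -> 2 point(s)
  x = 18: RHS = 4, y in [2, 21]  -> 2 point(s)
  x = 20: RHS = 6, y in [11, 12]  -> 2 point(s)
  x = 21: RHS = 0, y in [0]  -> 1 point(s)
Affine points: 29. Add the point at infinity: total = 30.

#E(F_23) = 30


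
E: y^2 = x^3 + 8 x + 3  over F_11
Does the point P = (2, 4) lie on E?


Check whether y^2 = x^3 + 8 x + 3 (mod 11) for (x, y) = (2, 4).
LHS: y^2 = 4^2 mod 11 = 5
RHS: x^3 + 8 x + 3 = 2^3 + 8*2 + 3 mod 11 = 5
LHS = RHS

Yes, on the curve


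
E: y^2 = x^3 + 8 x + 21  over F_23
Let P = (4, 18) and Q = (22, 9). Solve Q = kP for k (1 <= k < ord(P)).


Enumerate multiples of P until we hit Q = (22, 9):
  1P = (4, 18)
  2P = (16, 17)
  3P = (7, 11)
  4P = (20, 4)
  5P = (3, 7)
  6P = (22, 14)
  7P = (5, 18)
  8P = (14, 5)
  9P = (6, 3)
  10P = (6, 20)
  11P = (14, 18)
  12P = (5, 5)
  13P = (22, 9)
Match found at i = 13.

k = 13


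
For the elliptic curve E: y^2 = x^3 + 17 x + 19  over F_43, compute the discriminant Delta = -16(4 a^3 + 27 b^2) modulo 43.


4 a^3 + 27 b^2 = 4*17^3 + 27*19^2 = 19652 + 9747 = 29399
Delta = -16 * (29399) = -470384
Delta mod 43 = 36

Delta = 36 (mod 43)


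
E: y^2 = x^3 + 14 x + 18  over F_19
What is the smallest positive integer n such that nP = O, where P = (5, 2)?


Compute successive multiples of P until we hit O:
  1P = (5, 2)
  2P = (16, 5)
  3P = (2, 4)
  4P = (4, 10)
  5P = (17, 18)
  6P = (3, 7)
  7P = (3, 12)
  8P = (17, 1)
  ... (continuing to 13P)
  13P = O

ord(P) = 13


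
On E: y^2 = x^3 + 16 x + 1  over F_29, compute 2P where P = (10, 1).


Doubling: s = (3 x1^2 + a) / (2 y1)
s = (3*10^2 + 16) / (2*1) mod 29 = 13
x3 = s^2 - 2 x1 mod 29 = 13^2 - 2*10 = 4
y3 = s (x1 - x3) - y1 mod 29 = 13 * (10 - 4) - 1 = 19

2P = (4, 19)


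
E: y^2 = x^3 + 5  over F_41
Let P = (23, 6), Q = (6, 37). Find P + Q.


P != Q, so use the chord formula.
s = (y2 - y1) / (x2 - x1) = (31) / (24) mod 41 = 3
x3 = s^2 - x1 - x2 mod 41 = 3^2 - 23 - 6 = 21
y3 = s (x1 - x3) - y1 mod 41 = 3 * (23 - 21) - 6 = 0

P + Q = (21, 0)


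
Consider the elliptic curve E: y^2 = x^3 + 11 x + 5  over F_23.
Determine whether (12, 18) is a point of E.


Check whether y^2 = x^3 + 11 x + 5 (mod 23) for (x, y) = (12, 18).
LHS: y^2 = 18^2 mod 23 = 2
RHS: x^3 + 11 x + 5 = 12^3 + 11*12 + 5 mod 23 = 2
LHS = RHS

Yes, on the curve


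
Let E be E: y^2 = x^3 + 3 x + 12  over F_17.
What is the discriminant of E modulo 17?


4 a^3 + 27 b^2 = 4*3^3 + 27*12^2 = 108 + 3888 = 3996
Delta = -16 * (3996) = -63936
Delta mod 17 = 1

Delta = 1 (mod 17)


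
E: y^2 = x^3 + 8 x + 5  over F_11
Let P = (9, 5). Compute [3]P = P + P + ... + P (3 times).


k = 3 = 11_2 (binary, LSB first: 11)
Double-and-add from P = (9, 5):
  bit 0 = 1: acc = O + (9, 5) = (9, 5)
  bit 1 = 1: acc = (9, 5) + (8, 8) = (3, 10)

3P = (3, 10)


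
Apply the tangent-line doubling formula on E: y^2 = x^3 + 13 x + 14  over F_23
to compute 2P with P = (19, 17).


Doubling: s = (3 x1^2 + a) / (2 y1)
s = (3*19^2 + 13) / (2*17) mod 23 = 16
x3 = s^2 - 2 x1 mod 23 = 16^2 - 2*19 = 11
y3 = s (x1 - x3) - y1 mod 23 = 16 * (19 - 11) - 17 = 19

2P = (11, 19)


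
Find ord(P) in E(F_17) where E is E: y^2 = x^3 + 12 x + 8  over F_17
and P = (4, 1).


Compute successive multiples of P until we hit O:
  1P = (4, 1)
  2P = (8, 15)
  3P = (13, 10)
  4P = (1, 2)
  5P = (14, 8)
  6P = (0, 12)
  7P = (11, 14)
  8P = (11, 3)
  ... (continuing to 15P)
  15P = O

ord(P) = 15


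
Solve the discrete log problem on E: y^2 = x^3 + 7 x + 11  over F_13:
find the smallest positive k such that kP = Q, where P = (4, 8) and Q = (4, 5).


Enumerate multiples of P until we hit Q = (4, 5):
  1P = (4, 8)
  2P = (6, 3)
  3P = (6, 10)
  4P = (4, 5)
Match found at i = 4.

k = 4


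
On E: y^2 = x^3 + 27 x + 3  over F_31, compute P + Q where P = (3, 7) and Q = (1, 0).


P != Q, so use the chord formula.
s = (y2 - y1) / (x2 - x1) = (24) / (29) mod 31 = 19
x3 = s^2 - x1 - x2 mod 31 = 19^2 - 3 - 1 = 16
y3 = s (x1 - x3) - y1 mod 31 = 19 * (3 - 16) - 7 = 25

P + Q = (16, 25)


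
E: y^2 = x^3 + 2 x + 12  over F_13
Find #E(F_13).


For each x in F_13, count y with y^2 = x^3 + 2 x + 12 mod 13:
  x = 0: RHS = 12, y in [5, 8]  -> 2 point(s)
  x = 5: RHS = 4, y in [2, 11]  -> 2 point(s)
  x = 11: RHS = 0, y in [0]  -> 1 point(s)
  x = 12: RHS = 9, y in [3, 10]  -> 2 point(s)
Affine points: 7. Add the point at infinity: total = 8.

#E(F_13) = 8


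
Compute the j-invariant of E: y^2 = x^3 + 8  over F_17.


Delta = -16(4 a^3 + 27 b^2) mod 17 = 11
-1728 * (4 a)^3 = -1728 * (4*0)^3 mod 17 = 0
j = 0 * 11^(-1) mod 17 = 0

j = 0 (mod 17)


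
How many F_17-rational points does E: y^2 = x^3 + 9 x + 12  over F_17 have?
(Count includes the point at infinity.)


For each x in F_17, count y with y^2 = x^3 + 9 x + 12 mod 17:
  x = 2: RHS = 4, y in [2, 15]  -> 2 point(s)
  x = 3: RHS = 15, y in [7, 10]  -> 2 point(s)
  x = 8: RHS = 1, y in [1, 16]  -> 2 point(s)
  x = 14: RHS = 9, y in [3, 14]  -> 2 point(s)
  x = 16: RHS = 2, y in [6, 11]  -> 2 point(s)
Affine points: 10. Add the point at infinity: total = 11.

#E(F_17) = 11


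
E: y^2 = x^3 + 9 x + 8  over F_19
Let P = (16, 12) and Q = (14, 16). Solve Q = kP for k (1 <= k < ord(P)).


Enumerate multiples of P until we hit Q = (14, 16):
  1P = (16, 12)
  2P = (13, 2)
  3P = (18, 13)
  4P = (9, 1)
  5P = (5, 8)
  6P = (3, 10)
  7P = (17, 1)
  8P = (12, 1)
  9P = (14, 3)
  10P = (14, 16)
Match found at i = 10.

k = 10


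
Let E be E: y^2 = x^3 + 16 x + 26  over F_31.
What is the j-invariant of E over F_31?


Delta = -16(4 a^3 + 27 b^2) mod 31 = 11
-1728 * (4 a)^3 = -1728 * (4*16)^3 mod 31 = 2
j = 2 * 11^(-1) mod 31 = 3

j = 3 (mod 31)


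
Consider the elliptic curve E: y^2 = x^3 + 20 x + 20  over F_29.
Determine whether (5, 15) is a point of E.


Check whether y^2 = x^3 + 20 x + 20 (mod 29) for (x, y) = (5, 15).
LHS: y^2 = 15^2 mod 29 = 22
RHS: x^3 + 20 x + 20 = 5^3 + 20*5 + 20 mod 29 = 13
LHS != RHS

No, not on the curve


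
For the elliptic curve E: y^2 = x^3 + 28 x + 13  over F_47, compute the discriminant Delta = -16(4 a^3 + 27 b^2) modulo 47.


4 a^3 + 27 b^2 = 4*28^3 + 27*13^2 = 87808 + 4563 = 92371
Delta = -16 * (92371) = -1477936
Delta mod 47 = 26

Delta = 26 (mod 47)


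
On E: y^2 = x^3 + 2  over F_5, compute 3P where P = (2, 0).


k = 3 = 11_2 (binary, LSB first: 11)
Double-and-add from P = (2, 0):
  bit 0 = 1: acc = O + (2, 0) = (2, 0)
  bit 1 = 1: acc = (2, 0) + O = (2, 0)

3P = (2, 0)


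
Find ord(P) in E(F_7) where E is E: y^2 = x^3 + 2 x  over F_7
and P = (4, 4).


Compute successive multiples of P until we hit O:
  1P = (4, 4)
  2P = (0, 0)
  3P = (4, 3)
  4P = O

ord(P) = 4


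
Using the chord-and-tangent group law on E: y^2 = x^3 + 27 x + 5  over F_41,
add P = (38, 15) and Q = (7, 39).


P != Q, so use the chord formula.
s = (y2 - y1) / (x2 - x1) = (24) / (10) mod 41 = 27
x3 = s^2 - x1 - x2 mod 41 = 27^2 - 38 - 7 = 28
y3 = s (x1 - x3) - y1 mod 41 = 27 * (38 - 28) - 15 = 9

P + Q = (28, 9)


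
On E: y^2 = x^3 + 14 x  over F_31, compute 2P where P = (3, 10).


Doubling: s = (3 x1^2 + a) / (2 y1)
s = (3*3^2 + 14) / (2*10) mod 31 = 16
x3 = s^2 - 2 x1 mod 31 = 16^2 - 2*3 = 2
y3 = s (x1 - x3) - y1 mod 31 = 16 * (3 - 2) - 10 = 6

2P = (2, 6)


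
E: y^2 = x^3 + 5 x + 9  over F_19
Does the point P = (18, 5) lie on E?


Check whether y^2 = x^3 + 5 x + 9 (mod 19) for (x, y) = (18, 5).
LHS: y^2 = 5^2 mod 19 = 6
RHS: x^3 + 5 x + 9 = 18^3 + 5*18 + 9 mod 19 = 3
LHS != RHS

No, not on the curve


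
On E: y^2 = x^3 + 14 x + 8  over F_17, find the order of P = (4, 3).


Compute successive multiples of P until we hit O:
  1P = (4, 3)
  2P = (10, 3)
  3P = (3, 14)
  4P = (12, 0)
  5P = (3, 3)
  6P = (10, 14)
  7P = (4, 14)
  8P = O

ord(P) = 8


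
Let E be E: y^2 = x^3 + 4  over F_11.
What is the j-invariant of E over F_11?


Delta = -16(4 a^3 + 27 b^2) mod 11 = 7
-1728 * (4 a)^3 = -1728 * (4*0)^3 mod 11 = 0
j = 0 * 7^(-1) mod 11 = 0

j = 0 (mod 11)


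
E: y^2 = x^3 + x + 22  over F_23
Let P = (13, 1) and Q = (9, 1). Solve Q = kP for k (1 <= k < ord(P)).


Enumerate multiples of P until we hit Q = (9, 1):
  1P = (13, 1)
  2P = (21, 14)
  3P = (15, 13)
  4P = (8, 6)
  5P = (3, 12)
  6P = (2, 3)
  7P = (1, 1)
  8P = (9, 22)
  9P = (7, 2)
  10P = (19, 0)
  11P = (7, 21)
  12P = (9, 1)
Match found at i = 12.

k = 12


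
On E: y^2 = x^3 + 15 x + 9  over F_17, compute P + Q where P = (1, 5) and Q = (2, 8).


P != Q, so use the chord formula.
s = (y2 - y1) / (x2 - x1) = (3) / (1) mod 17 = 3
x3 = s^2 - x1 - x2 mod 17 = 3^2 - 1 - 2 = 6
y3 = s (x1 - x3) - y1 mod 17 = 3 * (1 - 6) - 5 = 14

P + Q = (6, 14)


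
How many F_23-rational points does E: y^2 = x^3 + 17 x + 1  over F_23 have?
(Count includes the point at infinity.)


For each x in F_23, count y with y^2 = x^3 + 17 x + 1 mod 23:
  x = 0: RHS = 1, y in [1, 22]  -> 2 point(s)
  x = 4: RHS = 18, y in [8, 15]  -> 2 point(s)
  x = 5: RHS = 4, y in [2, 21]  -> 2 point(s)
  x = 7: RHS = 3, y in [7, 16]  -> 2 point(s)
  x = 9: RHS = 9, y in [3, 20]  -> 2 point(s)
  x = 11: RHS = 1, y in [1, 22]  -> 2 point(s)
  x = 12: RHS = 1, y in [1, 22]  -> 2 point(s)
  x = 13: RHS = 4, y in [2, 21]  -> 2 point(s)
  x = 14: RHS = 16, y in [4, 19]  -> 2 point(s)
  x = 22: RHS = 6, y in [11, 12]  -> 2 point(s)
Affine points: 20. Add the point at infinity: total = 21.

#E(F_23) = 21


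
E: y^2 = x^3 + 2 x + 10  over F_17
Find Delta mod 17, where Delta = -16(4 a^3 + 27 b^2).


4 a^3 + 27 b^2 = 4*2^3 + 27*10^2 = 32 + 2700 = 2732
Delta = -16 * (2732) = -43712
Delta mod 17 = 12

Delta = 12 (mod 17)


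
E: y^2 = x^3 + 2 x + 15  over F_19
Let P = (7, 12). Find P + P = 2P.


Doubling: s = (3 x1^2 + a) / (2 y1)
s = (3*7^2 + 2) / (2*12) mod 19 = 7
x3 = s^2 - 2 x1 mod 19 = 7^2 - 2*7 = 16
y3 = s (x1 - x3) - y1 mod 19 = 7 * (7 - 16) - 12 = 1

2P = (16, 1)


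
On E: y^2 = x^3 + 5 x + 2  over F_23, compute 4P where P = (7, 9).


k = 4 = 100_2 (binary, LSB first: 001)
Double-and-add from P = (7, 9):
  bit 0 = 0: acc unchanged = O
  bit 1 = 0: acc unchanged = O
  bit 2 = 1: acc = O + (17, 3) = (17, 3)

4P = (17, 3)


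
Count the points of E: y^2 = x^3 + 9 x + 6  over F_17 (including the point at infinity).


For each x in F_17, count y with y^2 = x^3 + 9 x + 6 mod 17:
  x = 1: RHS = 16, y in [4, 13]  -> 2 point(s)
  x = 2: RHS = 15, y in [7, 10]  -> 2 point(s)
  x = 3: RHS = 9, y in [3, 14]  -> 2 point(s)
  x = 4: RHS = 4, y in [2, 15]  -> 2 point(s)
  x = 6: RHS = 4, y in [2, 15]  -> 2 point(s)
  x = 7: RHS = 4, y in [2, 15]  -> 2 point(s)
  x = 9: RHS = 0, y in [0]  -> 1 point(s)
  x = 10: RHS = 8, y in [5, 12]  -> 2 point(s)
  x = 11: RHS = 8, y in [5, 12]  -> 2 point(s)
  x = 13: RHS = 8, y in [5, 12]  -> 2 point(s)
  x = 16: RHS = 13, y in [8, 9]  -> 2 point(s)
Affine points: 21. Add the point at infinity: total = 22.

#E(F_17) = 22


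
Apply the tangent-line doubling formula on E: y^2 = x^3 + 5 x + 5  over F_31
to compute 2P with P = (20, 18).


Doubling: s = (3 x1^2 + a) / (2 y1)
s = (3*20^2 + 5) / (2*18) mod 31 = 24
x3 = s^2 - 2 x1 mod 31 = 24^2 - 2*20 = 9
y3 = s (x1 - x3) - y1 mod 31 = 24 * (20 - 9) - 18 = 29

2P = (9, 29)


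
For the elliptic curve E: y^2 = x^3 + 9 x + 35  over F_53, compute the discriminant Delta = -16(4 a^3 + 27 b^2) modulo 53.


4 a^3 + 27 b^2 = 4*9^3 + 27*35^2 = 2916 + 33075 = 35991
Delta = -16 * (35991) = -575856
Delta mod 53 = 42

Delta = 42 (mod 53)


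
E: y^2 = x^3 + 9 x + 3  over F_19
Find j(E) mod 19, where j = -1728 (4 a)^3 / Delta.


Delta = -16(4 a^3 + 27 b^2) mod 19 = 15
-1728 * (4 a)^3 = -1728 * (4*9)^3 mod 19 = 11
j = 11 * 15^(-1) mod 19 = 2

j = 2 (mod 19)


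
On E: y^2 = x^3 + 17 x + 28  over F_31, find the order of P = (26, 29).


Compute successive multiples of P until we hit O:
  1P = (26, 29)
  2P = (12, 21)
  3P = (18, 11)
  4P = (25, 12)
  5P = (21, 25)
  6P = (2, 15)
  7P = (7, 26)
  8P = (0, 11)
  ... (continuing to 20P)
  20P = O

ord(P) = 20


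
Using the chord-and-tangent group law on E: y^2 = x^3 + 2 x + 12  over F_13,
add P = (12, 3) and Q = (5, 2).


P != Q, so use the chord formula.
s = (y2 - y1) / (x2 - x1) = (12) / (6) mod 13 = 2
x3 = s^2 - x1 - x2 mod 13 = 2^2 - 12 - 5 = 0
y3 = s (x1 - x3) - y1 mod 13 = 2 * (12 - 0) - 3 = 8

P + Q = (0, 8)


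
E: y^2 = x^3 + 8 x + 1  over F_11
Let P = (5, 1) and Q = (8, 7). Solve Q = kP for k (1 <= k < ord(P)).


Enumerate multiples of P until we hit Q = (8, 7):
  1P = (5, 1)
  2P = (10, 6)
  3P = (8, 7)
Match found at i = 3.

k = 3


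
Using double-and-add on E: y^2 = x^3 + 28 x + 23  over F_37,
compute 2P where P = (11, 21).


k = 2 = 10_2 (binary, LSB first: 01)
Double-and-add from P = (11, 21):
  bit 0 = 0: acc unchanged = O
  bit 1 = 1: acc = O + (6, 0) = (6, 0)

2P = (6, 0)


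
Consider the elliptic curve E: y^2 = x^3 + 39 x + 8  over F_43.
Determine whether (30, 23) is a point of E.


Check whether y^2 = x^3 + 39 x + 8 (mod 43) for (x, y) = (30, 23).
LHS: y^2 = 23^2 mod 43 = 13
RHS: x^3 + 39 x + 8 = 30^3 + 39*30 + 8 mod 43 = 13
LHS = RHS

Yes, on the curve


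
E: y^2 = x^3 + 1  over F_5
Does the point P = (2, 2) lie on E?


Check whether y^2 = x^3 + 0 x + 1 (mod 5) for (x, y) = (2, 2).
LHS: y^2 = 2^2 mod 5 = 4
RHS: x^3 + 0 x + 1 = 2^3 + 0*2 + 1 mod 5 = 4
LHS = RHS

Yes, on the curve


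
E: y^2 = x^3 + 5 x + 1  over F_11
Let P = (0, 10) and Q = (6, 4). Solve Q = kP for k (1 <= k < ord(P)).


Enumerate multiples of P until we hit Q = (6, 4):
  1P = (0, 10)
  2P = (9, 7)
  3P = (7, 7)
  4P = (8, 6)
  5P = (6, 4)
Match found at i = 5.

k = 5


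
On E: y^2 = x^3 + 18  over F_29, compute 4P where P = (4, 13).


k = 4 = 100_2 (binary, LSB first: 001)
Double-and-add from P = (4, 13):
  bit 0 = 0: acc unchanged = O
  bit 1 = 0: acc unchanged = O
  bit 2 = 1: acc = O + (21, 17) = (21, 17)

4P = (21, 17)


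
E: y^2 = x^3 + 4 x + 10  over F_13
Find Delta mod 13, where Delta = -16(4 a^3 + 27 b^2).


4 a^3 + 27 b^2 = 4*4^3 + 27*10^2 = 256 + 2700 = 2956
Delta = -16 * (2956) = -47296
Delta mod 13 = 11

Delta = 11 (mod 13)


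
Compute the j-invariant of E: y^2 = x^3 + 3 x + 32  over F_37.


Delta = -16(4 a^3 + 27 b^2) mod 37 = 15
-1728 * (4 a)^3 = -1728 * (4*3)^3 mod 37 = 27
j = 27 * 15^(-1) mod 37 = 24

j = 24 (mod 37)


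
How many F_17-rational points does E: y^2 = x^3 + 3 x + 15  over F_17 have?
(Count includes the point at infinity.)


For each x in F_17, count y with y^2 = x^3 + 3 x + 15 mod 17:
  x = 0: RHS = 15, y in [7, 10]  -> 2 point(s)
  x = 1: RHS = 2, y in [6, 11]  -> 2 point(s)
  x = 3: RHS = 0, y in [0]  -> 1 point(s)
  x = 5: RHS = 2, y in [6, 11]  -> 2 point(s)
  x = 10: RHS = 8, y in [5, 12]  -> 2 point(s)
  x = 11: RHS = 2, y in [6, 11]  -> 2 point(s)
  x = 14: RHS = 13, y in [8, 9]  -> 2 point(s)
  x = 15: RHS = 1, y in [1, 16]  -> 2 point(s)
Affine points: 15. Add the point at infinity: total = 16.

#E(F_17) = 16


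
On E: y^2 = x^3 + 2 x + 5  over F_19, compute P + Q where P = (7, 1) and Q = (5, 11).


P != Q, so use the chord formula.
s = (y2 - y1) / (x2 - x1) = (10) / (17) mod 19 = 14
x3 = s^2 - x1 - x2 mod 19 = 14^2 - 7 - 5 = 13
y3 = s (x1 - x3) - y1 mod 19 = 14 * (7 - 13) - 1 = 10

P + Q = (13, 10)


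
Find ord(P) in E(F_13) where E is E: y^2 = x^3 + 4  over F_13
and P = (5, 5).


Compute successive multiples of P until we hit O:
  1P = (5, 5)
  2P = (4, 9)
  3P = (7, 3)
  4P = (2, 5)
  5P = (6, 8)
  6P = (11, 3)
  7P = (0, 2)
  8P = (12, 9)
  ... (continuing to 21P)
  21P = O

ord(P) = 21


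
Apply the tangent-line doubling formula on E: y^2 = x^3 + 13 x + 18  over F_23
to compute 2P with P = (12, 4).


Doubling: s = (3 x1^2 + a) / (2 y1)
s = (3*12^2 + 13) / (2*4) mod 23 = 1
x3 = s^2 - 2 x1 mod 23 = 1^2 - 2*12 = 0
y3 = s (x1 - x3) - y1 mod 23 = 1 * (12 - 0) - 4 = 8

2P = (0, 8)


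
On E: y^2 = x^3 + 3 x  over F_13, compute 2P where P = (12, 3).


Doubling: s = (3 x1^2 + a) / (2 y1)
s = (3*12^2 + 3) / (2*3) mod 13 = 1
x3 = s^2 - 2 x1 mod 13 = 1^2 - 2*12 = 3
y3 = s (x1 - x3) - y1 mod 13 = 1 * (12 - 3) - 3 = 6

2P = (3, 6)


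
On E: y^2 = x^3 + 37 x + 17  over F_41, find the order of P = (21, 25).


Compute successive multiples of P until we hit O:
  1P = (21, 25)
  2P = (32, 12)
  3P = (6, 2)
  4P = (22, 9)
  5P = (8, 13)
  6P = (8, 28)
  7P = (22, 32)
  8P = (6, 39)
  ... (continuing to 11P)
  11P = O

ord(P) = 11


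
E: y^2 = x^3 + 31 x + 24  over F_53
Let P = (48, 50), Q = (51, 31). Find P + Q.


P != Q, so use the chord formula.
s = (y2 - y1) / (x2 - x1) = (34) / (3) mod 53 = 29
x3 = s^2 - x1 - x2 mod 53 = 29^2 - 48 - 51 = 0
y3 = s (x1 - x3) - y1 mod 53 = 29 * (48 - 0) - 50 = 17

P + Q = (0, 17)


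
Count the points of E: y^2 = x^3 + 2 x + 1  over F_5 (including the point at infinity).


For each x in F_5, count y with y^2 = x^3 + 2 x + 1 mod 5:
  x = 0: RHS = 1, y in [1, 4]  -> 2 point(s)
  x = 1: RHS = 4, y in [2, 3]  -> 2 point(s)
  x = 3: RHS = 4, y in [2, 3]  -> 2 point(s)
Affine points: 6. Add the point at infinity: total = 7.

#E(F_5) = 7


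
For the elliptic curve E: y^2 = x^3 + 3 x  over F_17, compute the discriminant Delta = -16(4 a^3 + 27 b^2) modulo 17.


4 a^3 + 27 b^2 = 4*3^3 + 27*0^2 = 108 + 0 = 108
Delta = -16 * (108) = -1728
Delta mod 17 = 6

Delta = 6 (mod 17)


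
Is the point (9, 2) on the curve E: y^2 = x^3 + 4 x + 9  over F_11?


Check whether y^2 = x^3 + 4 x + 9 (mod 11) for (x, y) = (9, 2).
LHS: y^2 = 2^2 mod 11 = 4
RHS: x^3 + 4 x + 9 = 9^3 + 4*9 + 9 mod 11 = 4
LHS = RHS

Yes, on the curve


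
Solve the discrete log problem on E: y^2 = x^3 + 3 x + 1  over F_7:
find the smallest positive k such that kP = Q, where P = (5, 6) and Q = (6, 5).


Enumerate multiples of P until we hit Q = (6, 5):
  1P = (5, 6)
  2P = (6, 5)
Match found at i = 2.

k = 2


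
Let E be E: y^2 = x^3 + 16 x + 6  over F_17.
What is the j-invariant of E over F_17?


Delta = -16(4 a^3 + 27 b^2) mod 17 = 16
-1728 * (4 a)^3 = -1728 * (4*16)^3 mod 17 = 7
j = 7 * 16^(-1) mod 17 = 10

j = 10 (mod 17)


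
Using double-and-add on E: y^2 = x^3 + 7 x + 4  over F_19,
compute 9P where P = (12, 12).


k = 9 = 1001_2 (binary, LSB first: 1001)
Double-and-add from P = (12, 12):
  bit 0 = 1: acc = O + (12, 12) = (12, 12)
  bit 1 = 0: acc unchanged = (12, 12)
  bit 2 = 0: acc unchanged = (12, 12)
  bit 3 = 1: acc = (12, 12) + (0, 2) = (4, 1)

9P = (4, 1)


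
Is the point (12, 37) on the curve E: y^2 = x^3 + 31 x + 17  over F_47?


Check whether y^2 = x^3 + 31 x + 17 (mod 47) for (x, y) = (12, 37).
LHS: y^2 = 37^2 mod 47 = 6
RHS: x^3 + 31 x + 17 = 12^3 + 31*12 + 17 mod 47 = 2
LHS != RHS

No, not on the curve


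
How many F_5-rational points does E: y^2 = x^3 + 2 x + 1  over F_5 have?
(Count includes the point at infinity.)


For each x in F_5, count y with y^2 = x^3 + 2 x + 1 mod 5:
  x = 0: RHS = 1, y in [1, 4]  -> 2 point(s)
  x = 1: RHS = 4, y in [2, 3]  -> 2 point(s)
  x = 3: RHS = 4, y in [2, 3]  -> 2 point(s)
Affine points: 6. Add the point at infinity: total = 7.

#E(F_5) = 7


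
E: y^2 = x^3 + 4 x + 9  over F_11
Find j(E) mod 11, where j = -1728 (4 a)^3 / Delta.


Delta = -16(4 a^3 + 27 b^2) mod 11 = 6
-1728 * (4 a)^3 = -1728 * (4*4)^3 mod 11 = 7
j = 7 * 6^(-1) mod 11 = 3

j = 3 (mod 11)


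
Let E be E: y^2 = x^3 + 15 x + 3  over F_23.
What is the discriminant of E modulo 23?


4 a^3 + 27 b^2 = 4*15^3 + 27*3^2 = 13500 + 243 = 13743
Delta = -16 * (13743) = -219888
Delta mod 23 = 15

Delta = 15 (mod 23)


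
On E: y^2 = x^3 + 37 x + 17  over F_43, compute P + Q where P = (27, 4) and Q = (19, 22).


P != Q, so use the chord formula.
s = (y2 - y1) / (x2 - x1) = (18) / (35) mod 43 = 30
x3 = s^2 - x1 - x2 mod 43 = 30^2 - 27 - 19 = 37
y3 = s (x1 - x3) - y1 mod 43 = 30 * (27 - 37) - 4 = 40

P + Q = (37, 40)


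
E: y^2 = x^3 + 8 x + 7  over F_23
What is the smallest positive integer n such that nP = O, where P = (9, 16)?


Compute successive multiples of P until we hit O:
  1P = (9, 16)
  2P = (13, 13)
  3P = (3, 14)
  4P = (6, 8)
  5P = (10, 12)
  6P = (20, 5)
  7P = (18, 16)
  8P = (19, 7)
  ... (continuing to 28P)
  28P = O

ord(P) = 28


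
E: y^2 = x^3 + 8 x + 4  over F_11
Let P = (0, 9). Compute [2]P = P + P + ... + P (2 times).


k = 2 = 10_2 (binary, LSB first: 01)
Double-and-add from P = (0, 9):
  bit 0 = 0: acc unchanged = O
  bit 1 = 1: acc = O + (4, 10) = (4, 10)

2P = (4, 10)


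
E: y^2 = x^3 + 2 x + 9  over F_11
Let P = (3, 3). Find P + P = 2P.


Doubling: s = (3 x1^2 + a) / (2 y1)
s = (3*3^2 + 2) / (2*3) mod 11 = 3
x3 = s^2 - 2 x1 mod 11 = 3^2 - 2*3 = 3
y3 = s (x1 - x3) - y1 mod 11 = 3 * (3 - 3) - 3 = 8

2P = (3, 8)


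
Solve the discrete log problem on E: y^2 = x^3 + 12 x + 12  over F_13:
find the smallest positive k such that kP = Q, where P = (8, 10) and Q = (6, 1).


Enumerate multiples of P until we hit Q = (6, 1):
  1P = (8, 10)
  2P = (9, 11)
  3P = (10, 1)
  4P = (12, 8)
  5P = (3, 7)
  6P = (6, 12)
  7P = (0, 8)
  8P = (1, 8)
  9P = (7, 7)
  10P = (7, 6)
  11P = (1, 5)
  12P = (0, 5)
  13P = (6, 1)
Match found at i = 13.

k = 13


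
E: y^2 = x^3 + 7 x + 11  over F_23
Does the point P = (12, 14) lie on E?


Check whether y^2 = x^3 + 7 x + 11 (mod 23) for (x, y) = (12, 14).
LHS: y^2 = 14^2 mod 23 = 12
RHS: x^3 + 7 x + 11 = 12^3 + 7*12 + 11 mod 23 = 6
LHS != RHS

No, not on the curve


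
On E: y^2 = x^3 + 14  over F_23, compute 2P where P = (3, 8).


Doubling: s = (3 x1^2 + a) / (2 y1)
s = (3*3^2 + 0) / (2*8) mod 23 = 6
x3 = s^2 - 2 x1 mod 23 = 6^2 - 2*3 = 7
y3 = s (x1 - x3) - y1 mod 23 = 6 * (3 - 7) - 8 = 14

2P = (7, 14)


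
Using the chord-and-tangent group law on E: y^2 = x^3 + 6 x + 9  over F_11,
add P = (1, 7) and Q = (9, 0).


P != Q, so use the chord formula.
s = (y2 - y1) / (x2 - x1) = (4) / (8) mod 11 = 6
x3 = s^2 - x1 - x2 mod 11 = 6^2 - 1 - 9 = 4
y3 = s (x1 - x3) - y1 mod 11 = 6 * (1 - 4) - 7 = 8

P + Q = (4, 8)


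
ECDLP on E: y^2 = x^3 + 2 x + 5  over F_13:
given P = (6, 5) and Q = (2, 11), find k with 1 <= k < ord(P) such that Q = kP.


Enumerate multiples of P until we hit Q = (2, 11):
  1P = (6, 5)
  2P = (5, 6)
  3P = (3, 5)
  4P = (4, 8)
  5P = (2, 2)
  6P = (8, 0)
  7P = (2, 11)
Match found at i = 7.

k = 7


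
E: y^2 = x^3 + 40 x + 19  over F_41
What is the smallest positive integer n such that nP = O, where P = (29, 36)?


Compute successive multiples of P until we hit O:
  1P = (29, 36)
  2P = (28, 7)
  3P = (5, 4)
  4P = (27, 35)
  5P = (16, 32)
  6P = (32, 23)
  7P = (17, 35)
  8P = (38, 35)
  ... (continuing to 19P)
  19P = O

ord(P) = 19


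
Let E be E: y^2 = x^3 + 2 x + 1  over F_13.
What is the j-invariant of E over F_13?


Delta = -16(4 a^3 + 27 b^2) mod 13 = 5
-1728 * (4 a)^3 = -1728 * (4*2)^3 mod 13 = 5
j = 5 * 5^(-1) mod 13 = 1

j = 1 (mod 13)


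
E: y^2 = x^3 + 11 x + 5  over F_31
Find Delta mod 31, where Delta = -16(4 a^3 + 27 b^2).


4 a^3 + 27 b^2 = 4*11^3 + 27*5^2 = 5324 + 675 = 5999
Delta = -16 * (5999) = -95984
Delta mod 31 = 23

Delta = 23 (mod 31)


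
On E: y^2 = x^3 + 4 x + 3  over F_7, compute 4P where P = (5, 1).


k = 4 = 100_2 (binary, LSB first: 001)
Double-and-add from P = (5, 1):
  bit 0 = 0: acc unchanged = O
  bit 1 = 0: acc unchanged = O
  bit 2 = 1: acc = O + (5, 1) = (5, 1)

4P = (5, 1)


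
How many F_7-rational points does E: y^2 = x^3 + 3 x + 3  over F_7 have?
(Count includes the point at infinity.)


For each x in F_7, count y with y^2 = x^3 + 3 x + 3 mod 7:
  x = 1: RHS = 0, y in [0]  -> 1 point(s)
  x = 3: RHS = 4, y in [2, 5]  -> 2 point(s)
  x = 4: RHS = 2, y in [3, 4]  -> 2 point(s)
Affine points: 5. Add the point at infinity: total = 6.

#E(F_7) = 6


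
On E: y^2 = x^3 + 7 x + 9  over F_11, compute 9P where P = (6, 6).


k = 9 = 1001_2 (binary, LSB first: 1001)
Double-and-add from P = (6, 6):
  bit 0 = 1: acc = O + (6, 6) = (6, 6)
  bit 1 = 0: acc unchanged = (6, 6)
  bit 2 = 0: acc unchanged = (6, 6)
  bit 3 = 1: acc = (6, 6) + (5, 2) = (5, 9)

9P = (5, 9)


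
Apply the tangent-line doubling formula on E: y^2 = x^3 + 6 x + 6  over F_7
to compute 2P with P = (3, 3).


Doubling: s = (3 x1^2 + a) / (2 y1)
s = (3*3^2 + 6) / (2*3) mod 7 = 2
x3 = s^2 - 2 x1 mod 7 = 2^2 - 2*3 = 5
y3 = s (x1 - x3) - y1 mod 7 = 2 * (3 - 5) - 3 = 0

2P = (5, 0)


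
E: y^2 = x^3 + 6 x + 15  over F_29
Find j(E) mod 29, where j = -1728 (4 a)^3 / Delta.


Delta = -16(4 a^3 + 27 b^2) mod 29 = 17
-1728 * (4 a)^3 = -1728 * (4*6)^3 mod 29 = 8
j = 8 * 17^(-1) mod 29 = 9

j = 9 (mod 29)


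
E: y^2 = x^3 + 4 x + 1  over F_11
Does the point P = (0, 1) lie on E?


Check whether y^2 = x^3 + 4 x + 1 (mod 11) for (x, y) = (0, 1).
LHS: y^2 = 1^2 mod 11 = 1
RHS: x^3 + 4 x + 1 = 0^3 + 4*0 + 1 mod 11 = 1
LHS = RHS

Yes, on the curve


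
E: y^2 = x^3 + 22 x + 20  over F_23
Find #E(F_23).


For each x in F_23, count y with y^2 = x^3 + 22 x + 20 mod 23:
  x = 2: RHS = 3, y in [7, 16]  -> 2 point(s)
  x = 5: RHS = 2, y in [5, 18]  -> 2 point(s)
  x = 6: RHS = 0, y in [0]  -> 1 point(s)
  x = 8: RHS = 18, y in [8, 15]  -> 2 point(s)
  x = 9: RHS = 4, y in [2, 21]  -> 2 point(s)
  x = 11: RHS = 6, y in [11, 12]  -> 2 point(s)
  x = 14: RHS = 13, y in [6, 17]  -> 2 point(s)
  x = 16: RHS = 6, y in [11, 12]  -> 2 point(s)
  x = 19: RHS = 6, y in [11, 12]  -> 2 point(s)
Affine points: 17. Add the point at infinity: total = 18.

#E(F_23) = 18


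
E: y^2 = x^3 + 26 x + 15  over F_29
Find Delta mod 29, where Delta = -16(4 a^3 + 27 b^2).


4 a^3 + 27 b^2 = 4*26^3 + 27*15^2 = 70304 + 6075 = 76379
Delta = -16 * (76379) = -1222064
Delta mod 29 = 25

Delta = 25 (mod 29)


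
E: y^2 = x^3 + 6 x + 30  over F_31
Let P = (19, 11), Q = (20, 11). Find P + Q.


P != Q, so use the chord formula.
s = (y2 - y1) / (x2 - x1) = (0) / (1) mod 31 = 0
x3 = s^2 - x1 - x2 mod 31 = 0^2 - 19 - 20 = 23
y3 = s (x1 - x3) - y1 mod 31 = 0 * (19 - 23) - 11 = 20

P + Q = (23, 20)


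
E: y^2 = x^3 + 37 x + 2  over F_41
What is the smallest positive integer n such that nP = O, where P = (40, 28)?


Compute successive multiples of P until we hit O:
  1P = (40, 28)
  2P = (0, 24)
  3P = (17, 3)
  4P = (2, 24)
  5P = (19, 26)
  6P = (39, 17)
  7P = (1, 32)
  8P = (4, 3)
  ... (continuing to 51P)
  51P = O

ord(P) = 51


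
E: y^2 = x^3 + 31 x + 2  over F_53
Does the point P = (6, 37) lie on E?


Check whether y^2 = x^3 + 31 x + 2 (mod 53) for (x, y) = (6, 37).
LHS: y^2 = 37^2 mod 53 = 44
RHS: x^3 + 31 x + 2 = 6^3 + 31*6 + 2 mod 53 = 33
LHS != RHS

No, not on the curve


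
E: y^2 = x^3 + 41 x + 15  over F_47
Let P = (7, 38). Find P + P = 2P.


Doubling: s = (3 x1^2 + a) / (2 y1)
s = (3*7^2 + 41) / (2*38) mod 47 = 0
x3 = s^2 - 2 x1 mod 47 = 0^2 - 2*7 = 33
y3 = s (x1 - x3) - y1 mod 47 = 0 * (7 - 33) - 38 = 9

2P = (33, 9)


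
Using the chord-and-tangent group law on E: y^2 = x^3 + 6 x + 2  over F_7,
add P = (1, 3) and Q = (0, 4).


P != Q, so use the chord formula.
s = (y2 - y1) / (x2 - x1) = (1) / (6) mod 7 = 6
x3 = s^2 - x1 - x2 mod 7 = 6^2 - 1 - 0 = 0
y3 = s (x1 - x3) - y1 mod 7 = 6 * (1 - 0) - 3 = 3

P + Q = (0, 3)


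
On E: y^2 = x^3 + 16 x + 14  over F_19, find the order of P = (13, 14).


Compute successive multiples of P until we hit O:
  1P = (13, 14)
  2P = (13, 5)
  3P = O

ord(P) = 3


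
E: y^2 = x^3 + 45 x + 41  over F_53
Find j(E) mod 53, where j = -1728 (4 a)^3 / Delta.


Delta = -16(4 a^3 + 27 b^2) mod 53 = 28
-1728 * (4 a)^3 = -1728 * (4*45)^3 mod 53 = 24
j = 24 * 28^(-1) mod 53 = 16

j = 16 (mod 53)


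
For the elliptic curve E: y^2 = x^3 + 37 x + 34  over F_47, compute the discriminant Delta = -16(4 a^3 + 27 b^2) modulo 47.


4 a^3 + 27 b^2 = 4*37^3 + 27*34^2 = 202612 + 31212 = 233824
Delta = -16 * (233824) = -3741184
Delta mod 47 = 16

Delta = 16 (mod 47)


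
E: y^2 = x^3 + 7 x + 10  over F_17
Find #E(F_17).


For each x in F_17, count y with y^2 = x^3 + 7 x + 10 mod 17:
  x = 1: RHS = 1, y in [1, 16]  -> 2 point(s)
  x = 2: RHS = 15, y in [7, 10]  -> 2 point(s)
  x = 4: RHS = 0, y in [0]  -> 1 point(s)
  x = 5: RHS = 0, y in [0]  -> 1 point(s)
  x = 6: RHS = 13, y in [8, 9]  -> 2 point(s)
  x = 8: RHS = 0, y in [0]  -> 1 point(s)
  x = 10: RHS = 9, y in [3, 14]  -> 2 point(s)
  x = 14: RHS = 13, y in [8, 9]  -> 2 point(s)
  x = 16: RHS = 2, y in [6, 11]  -> 2 point(s)
Affine points: 15. Add the point at infinity: total = 16.

#E(F_17) = 16


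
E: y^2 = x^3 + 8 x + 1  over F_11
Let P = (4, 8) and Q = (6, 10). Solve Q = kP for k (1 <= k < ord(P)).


Enumerate multiples of P until we hit Q = (6, 10):
  1P = (4, 8)
  2P = (7, 9)
  3P = (5, 10)
  4P = (6, 10)
Match found at i = 4.

k = 4


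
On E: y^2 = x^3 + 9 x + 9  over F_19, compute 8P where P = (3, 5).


k = 8 = 1000_2 (binary, LSB first: 0001)
Double-and-add from P = (3, 5):
  bit 0 = 0: acc unchanged = O
  bit 1 = 0: acc unchanged = O
  bit 2 = 0: acc unchanged = O
  bit 3 = 1: acc = O + (7, 15) = (7, 15)

8P = (7, 15)


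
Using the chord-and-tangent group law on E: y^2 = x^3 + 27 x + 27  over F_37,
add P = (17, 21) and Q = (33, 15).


P != Q, so use the chord formula.
s = (y2 - y1) / (x2 - x1) = (31) / (16) mod 37 = 32
x3 = s^2 - x1 - x2 mod 37 = 32^2 - 17 - 33 = 12
y3 = s (x1 - x3) - y1 mod 37 = 32 * (17 - 12) - 21 = 28

P + Q = (12, 28)


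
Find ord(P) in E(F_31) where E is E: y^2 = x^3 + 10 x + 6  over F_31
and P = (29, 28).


Compute successive multiples of P until we hit O:
  1P = (29, 28)
  2P = (14, 10)
  3P = (13, 16)
  4P = (7, 4)
  5P = (9, 22)
  6P = (12, 5)
  7P = (15, 11)
  8P = (19, 24)
  ... (continuing to 27P)
  27P = O

ord(P) = 27


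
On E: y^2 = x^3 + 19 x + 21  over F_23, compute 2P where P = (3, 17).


Doubling: s = (3 x1^2 + a) / (2 y1)
s = (3*3^2 + 19) / (2*17) mod 23 = 0
x3 = s^2 - 2 x1 mod 23 = 0^2 - 2*3 = 17
y3 = s (x1 - x3) - y1 mod 23 = 0 * (3 - 17) - 17 = 6

2P = (17, 6)


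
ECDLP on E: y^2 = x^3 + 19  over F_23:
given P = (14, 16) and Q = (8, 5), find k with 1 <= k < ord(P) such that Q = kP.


Enumerate multiples of P until we hit Q = (8, 5):
  1P = (14, 16)
  2P = (11, 19)
  3P = (22, 15)
  4P = (19, 22)
  5P = (8, 5)
Match found at i = 5.

k = 5
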